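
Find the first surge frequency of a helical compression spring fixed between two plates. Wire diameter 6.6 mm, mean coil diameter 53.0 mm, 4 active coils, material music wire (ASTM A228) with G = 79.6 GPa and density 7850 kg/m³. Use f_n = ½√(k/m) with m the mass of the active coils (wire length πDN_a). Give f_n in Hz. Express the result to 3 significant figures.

k = Gd⁴/(8D³N_a) = (79.6×10³)(6.6⁴)/(8·53.0³·4) = 31.704 N/mm = 31704 N/m
Wire length L = πDN_a = π·53.0·4 = 666.02 mm
m = ρ·(πd²/4)·L = 7850 × 34.212×10⁻⁶ m² × 0.66602 m = 0.17887 kg
f_n = ½√(k/m) = 0.5·√(31704/0.17887) = 0.5·√(1.7725e+05) = 210.5 Hz

211 Hz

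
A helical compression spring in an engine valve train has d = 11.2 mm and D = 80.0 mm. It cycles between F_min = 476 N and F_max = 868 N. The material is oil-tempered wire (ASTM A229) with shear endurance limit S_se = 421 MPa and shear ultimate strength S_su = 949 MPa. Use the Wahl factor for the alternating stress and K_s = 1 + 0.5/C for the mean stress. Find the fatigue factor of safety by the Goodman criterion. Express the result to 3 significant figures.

5.22

C = D/d = 80.0/11.2 = 7.1429; K_W = (4C−1)/(4C−4)+0.615/C = 1.2082; K_s = 1+0.5/C = 1.0700
F_a = (F_max−F_min)/2 = 196 N; F_m = (F_max+F_min)/2 = 672 N
τ_a = K_W·8F_aD/(πd³) = 1.2082 × 28.421 = 34.337 MPa
τ_m = K_s·8F_mD/(πd³) = 1.0700 × 97.442 = 104.26 MPa
Goodman: 1/n_f = τ_a/S_se + τ_m/S_su = 34.337/421 + 104.26/949 = 0.08156 + 0.10987 = 0.19143
n_f = 1/0.19143 = 5.224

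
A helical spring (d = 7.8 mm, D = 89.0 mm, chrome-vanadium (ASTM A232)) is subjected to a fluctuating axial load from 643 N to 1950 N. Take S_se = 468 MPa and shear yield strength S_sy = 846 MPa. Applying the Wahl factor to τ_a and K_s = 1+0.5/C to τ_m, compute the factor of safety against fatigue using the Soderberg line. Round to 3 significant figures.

C = D/d = 89.0/7.8 = 11.4103; K_W = (4C−1)/(4C−4)+0.615/C = 1.1259; K_s = 1+0.5/C = 1.0438
F_a = (F_max−F_min)/2 = 653.5 N; F_m = (F_max+F_min)/2 = 1296.5 N
τ_a = K_W·8F_aD/(πd³) = 1.1259 × 312.1 = 351.41 MPa
τ_m = K_s·8F_mD/(πd³) = 1.0438 × 619.18 = 646.32 MPa
Soderberg: 1/n_f = τ_a/S_se + τ_m/S_sy = 351.41/468 + 646.32/846 = 0.75087 + 0.76397 = 1.5148
n_f = 1/1.5148 = 0.6601

0.660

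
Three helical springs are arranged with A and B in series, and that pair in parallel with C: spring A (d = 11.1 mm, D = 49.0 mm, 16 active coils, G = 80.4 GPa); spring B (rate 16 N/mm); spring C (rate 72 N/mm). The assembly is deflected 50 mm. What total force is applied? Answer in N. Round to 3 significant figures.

4270 N

k_A = Gd⁴/(8D³N_a) = (80.4×10³)(11.1⁴)/(8·49.0³·16) = 81.049 N/mm
Springs A,B series: k_AB = 1/(1/81.049+1/16) = 13.362 N/mm; parallel with C: k_eq = 13.362+72 = 85.362 N/mm
F = k_eq·δ = 85.362·50 = 4268.1 N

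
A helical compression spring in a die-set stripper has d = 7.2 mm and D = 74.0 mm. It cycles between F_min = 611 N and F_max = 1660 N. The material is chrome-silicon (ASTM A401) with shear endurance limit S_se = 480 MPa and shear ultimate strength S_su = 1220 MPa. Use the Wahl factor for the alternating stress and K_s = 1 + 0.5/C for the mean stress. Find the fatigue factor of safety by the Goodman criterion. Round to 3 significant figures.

0.891

C = D/d = 74.0/7.2 = 10.2778; K_W = (4C−1)/(4C−4)+0.615/C = 1.1407; K_s = 1+0.5/C = 1.0486
F_a = (F_max−F_min)/2 = 524.5 N; F_m = (F_max+F_min)/2 = 1135.5 N
τ_a = K_W·8F_aD/(πd³) = 1.1407 × 264.8 = 302.05 MPa
τ_m = K_s·8F_mD/(πd³) = 1.0486 × 573.27 = 601.16 MPa
Goodman: 1/n_f = τ_a/S_se + τ_m/S_su = 302.05/480 + 601.16/1220 = 0.62928 + 0.49276 = 1.122
n_f = 1/1.122 = 0.8912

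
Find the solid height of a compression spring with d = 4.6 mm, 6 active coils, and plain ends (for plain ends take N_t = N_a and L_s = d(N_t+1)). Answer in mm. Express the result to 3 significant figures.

32.2 mm

plain ends: N_t = N_a = 6
L_s = d·(N_t+1) = 4.6 × 7 = 32.2 mm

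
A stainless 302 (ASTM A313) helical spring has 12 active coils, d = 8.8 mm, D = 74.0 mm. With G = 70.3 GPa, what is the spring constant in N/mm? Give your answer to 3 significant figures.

10.8 N/mm

k = Gd⁴/(8D³N_a) = (70.3×10³ × 8.8⁴) / (8 × 74.0³ × 12)
  = 4.21586e+08 / 3.89015e+07 = 10.837 N/mm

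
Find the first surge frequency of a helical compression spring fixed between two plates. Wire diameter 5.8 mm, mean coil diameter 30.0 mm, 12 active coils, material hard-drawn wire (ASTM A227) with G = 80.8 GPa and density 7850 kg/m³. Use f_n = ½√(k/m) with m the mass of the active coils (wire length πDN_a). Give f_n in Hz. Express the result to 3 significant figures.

194 Hz

k = Gd⁴/(8D³N_a) = (80.8×10³)(5.8⁴)/(8·30.0³·12) = 35.277 N/mm = 35277 N/m
Wire length L = πDN_a = π·30.0·12 = 1131 mm
m = ρ·(πd²/4)·L = 7850 × 26.421×10⁻⁶ m² × 1.131 m = 0.23457 kg
f_n = ½√(k/m) = 0.5·√(35277/0.23457) = 0.5·√(1.5039e+05) = 193.9 Hz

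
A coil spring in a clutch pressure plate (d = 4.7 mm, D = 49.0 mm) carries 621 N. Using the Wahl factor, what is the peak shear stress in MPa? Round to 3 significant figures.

850 MPa

Spring index C = D/d = 49.0/4.7 = 10.4255
K_W = (4C−1)/(4C−4) + 0.615/C = 40.702/37.702 + 0.0590 = 1.1386
τ₀ = 8FD/(πd³) = 8·621·49.0/(π·4.7³) = 243432/326.17 = 746.34 MPa
τ_max = K·τ₀ = 1.1386 × 746.34 = 849.75 MPa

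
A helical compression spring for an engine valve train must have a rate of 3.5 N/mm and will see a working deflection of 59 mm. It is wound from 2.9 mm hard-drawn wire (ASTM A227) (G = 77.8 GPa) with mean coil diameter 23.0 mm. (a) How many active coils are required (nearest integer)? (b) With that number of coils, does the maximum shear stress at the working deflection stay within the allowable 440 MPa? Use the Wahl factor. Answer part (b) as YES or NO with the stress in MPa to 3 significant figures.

N_a = Gd⁴/(8D³k) = (77.8×10³)(2.9⁴)/(8·23.0³·3.5) = 16.15 → N_a = 16
Actual rate k = Gd⁴/(8D³·16) = 3.5333 N/mm
Working load F = kδ = 3.5333·59 = 208.46 N
C = 23.0/2.9 = 7.9310; K_W = (4C−1)/(4C−4)+0.615/C = 1.1858
τ_max = K_W·8FD/(πd³) = 1.1858·500.62 = 593.61 MPa
τ_max > 440 MPa → exceeds allowable

(a) 16 coils; (b) NO, τ_max = 594 MPa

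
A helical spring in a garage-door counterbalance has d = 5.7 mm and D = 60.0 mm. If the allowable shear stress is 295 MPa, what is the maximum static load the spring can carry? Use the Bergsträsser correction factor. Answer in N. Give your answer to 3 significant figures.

C = D/d = 60.0/5.7 = 10.5263
K_B = (4C+2)/(4C−3) = 44.105/39.105 = 1.1279
τ_max = K·8FD/(πd³) → F_max = τ_allow·πd³/(8DK)
F_max = 295·π·5.7³/(8·60.0·1.1279) = 1.7163e+05/541.37 = 317.03 N

317 N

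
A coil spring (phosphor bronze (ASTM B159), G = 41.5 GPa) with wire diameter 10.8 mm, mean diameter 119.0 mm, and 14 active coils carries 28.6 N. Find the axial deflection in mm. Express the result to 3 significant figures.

k = Gd⁴/(8D³N_a) = (41.5×10³)(10.8⁴)/(8·119.0³·14) = 2.9915 N/mm
δ = F/k = 28.6 / 2.9915 = 9.5605 mm

9.56 mm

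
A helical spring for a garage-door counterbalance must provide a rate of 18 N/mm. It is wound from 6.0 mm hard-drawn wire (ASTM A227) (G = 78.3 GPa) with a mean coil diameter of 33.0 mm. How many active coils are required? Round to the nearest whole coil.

N_a = Gd⁴/(8D³k) = (78.3×10³ × 6.0⁴)/(8 × 33.0³ × 18)
    = 1.01477e+08 / 5.17493e+06 = 19.61 → 20 coils

20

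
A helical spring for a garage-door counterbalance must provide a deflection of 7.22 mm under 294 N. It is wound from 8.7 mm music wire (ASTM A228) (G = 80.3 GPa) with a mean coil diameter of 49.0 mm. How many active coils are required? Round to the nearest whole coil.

Required rate k = F/δ = 294/7.22 = 40.72 N/mm
N_a = Gd⁴/(8D³k) = (80.3×10³ × 8.7⁴)/(8 × 49.0³ × 40.72)
    = 4.60037e+08 / 3.83255e+07 = 12 → 12 coils

12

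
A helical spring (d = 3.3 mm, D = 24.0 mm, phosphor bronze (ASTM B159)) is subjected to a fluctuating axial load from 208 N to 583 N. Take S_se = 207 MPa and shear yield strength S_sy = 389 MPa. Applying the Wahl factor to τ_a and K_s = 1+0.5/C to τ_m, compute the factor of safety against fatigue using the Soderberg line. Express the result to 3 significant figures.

0.270

C = D/d = 24.0/3.3 = 7.2727; K_W = (4C−1)/(4C−4)+0.615/C = 1.2041; K_s = 1+0.5/C = 1.0688
F_a = (F_max−F_min)/2 = 187.5 N; F_m = (F_max+F_min)/2 = 395.5 N
τ_a = K_W·8F_aD/(πd³) = 1.2041 × 318.87 = 383.96 MPa
τ_m = K_s·8F_mD/(πd³) = 1.0688 × 672.6 = 718.84 MPa
Soderberg: 1/n_f = τ_a/S_se + τ_m/S_sy = 383.96/207 + 718.84/389 = 1.85487 + 1.84792 = 3.7028
n_f = 1/3.7028 = 0.2701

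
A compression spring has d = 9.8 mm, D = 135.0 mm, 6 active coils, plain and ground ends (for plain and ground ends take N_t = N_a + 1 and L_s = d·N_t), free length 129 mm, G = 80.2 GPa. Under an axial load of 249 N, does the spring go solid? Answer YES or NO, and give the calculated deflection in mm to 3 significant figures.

NO, δ = 39.8 mm

k = Gd⁴/(8D³N_a) = (80.2×10³)(9.8⁴)/(8·135.0³·6) = 6.2638 N/mm
N_t = 7; L_s = 9.8·7 = 68.6 mm; δ_solid = L₀ − L_s = 129 − 68.6 = 60.4 mm
δ = F/k = 249/6.2638 = 39.752 mm
δ < δ_solid → spring does not go solid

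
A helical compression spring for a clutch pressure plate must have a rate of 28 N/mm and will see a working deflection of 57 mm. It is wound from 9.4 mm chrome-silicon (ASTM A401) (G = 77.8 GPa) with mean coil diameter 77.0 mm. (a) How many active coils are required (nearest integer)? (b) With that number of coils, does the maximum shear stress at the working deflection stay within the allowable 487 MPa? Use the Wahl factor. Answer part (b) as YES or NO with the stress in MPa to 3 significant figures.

N_a = Gd⁴/(8D³k) = (77.8×10³)(9.4⁴)/(8·77.0³·28) = 5.94 → N_a = 6
Actual rate k = Gd⁴/(8D³·6) = 27.719 N/mm
Working load F = kδ = 27.719·57 = 1580 N
C = 77.0/9.4 = 8.1915; K_W = (4C−1)/(4C−4)+0.615/C = 1.1794
τ_max = K_W·8FD/(πd³) = 1.1794·372.99 = 439.89 MPa
τ_max ≤ 487 MPa → acceptable

(a) 6 coils; (b) YES, τ_max = 440 MPa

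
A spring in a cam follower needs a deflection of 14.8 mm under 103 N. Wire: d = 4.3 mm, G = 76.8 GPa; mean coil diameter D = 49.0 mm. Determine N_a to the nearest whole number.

Required rate k = F/δ = 103/14.8 = 6.9595 N/mm
N_a = Gd⁴/(8D³k) = (76.8×10³ × 4.3⁴)/(8 × 49.0³ × 6.9595)
    = 2.62564e+07 / 6.55019e+06 = 4.008 → 4 coils

4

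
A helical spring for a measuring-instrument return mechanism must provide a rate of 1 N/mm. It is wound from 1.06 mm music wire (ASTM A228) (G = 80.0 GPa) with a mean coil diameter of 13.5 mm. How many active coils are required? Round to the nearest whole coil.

N_a = Gd⁴/(8D³k) = (80.0×10³ × 1.06⁴)/(8 × 13.5³ × 1)
    = 100998 / 19683 = 5.131 → 5 coils

5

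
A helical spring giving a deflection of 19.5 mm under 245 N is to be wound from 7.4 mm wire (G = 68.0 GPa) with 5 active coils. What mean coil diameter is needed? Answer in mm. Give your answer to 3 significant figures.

74.0 mm

Required rate k = F/δ = 245/19.5 = 12.564 N/mm
D = (Gd⁴/(8N_a·k))^(1/3) = (68.0×10³·7.4⁴/(8·5·12.564))^(1/3)
  = (405737)^(1/3) = 74.0312 mm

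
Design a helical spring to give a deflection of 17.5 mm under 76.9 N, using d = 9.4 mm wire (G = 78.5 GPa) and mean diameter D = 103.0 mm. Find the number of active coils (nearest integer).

16

Required rate k = F/δ = 76.9/17.5 = 4.3943 N/mm
N_a = Gd⁴/(8D³k) = (78.5×10³ × 9.4⁴)/(8 × 103.0³ × 4.3943)
    = 6.12888e+08 / 3.8414e+07 = 15.95 → 16 coils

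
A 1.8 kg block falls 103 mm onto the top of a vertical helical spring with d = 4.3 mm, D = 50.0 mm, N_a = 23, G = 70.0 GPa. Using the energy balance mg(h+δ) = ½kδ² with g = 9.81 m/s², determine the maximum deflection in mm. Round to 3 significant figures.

k = Gd⁴/(8D³N_a) = (70.0×10³)(4.3⁴)/(8·50.0³·23) = 1.0405 N/mm
W = mg = 1.8 × 9.81 = 17.658 N
½kδ² − Wδ − Wh = 0 → δ = (W + √(W² + 2kWh))/k
δ = (17.658 + √(311.8 + 3784.89))/1.0405 = (17.658 + 64.005)/1.0405 = 78.484 mm

78.5 mm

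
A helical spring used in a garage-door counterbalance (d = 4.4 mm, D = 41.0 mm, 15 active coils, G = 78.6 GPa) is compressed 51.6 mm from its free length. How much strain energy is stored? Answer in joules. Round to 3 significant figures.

4.74 J

k = Gd⁴/(8D³N_a) = (78.6×10³)(4.4⁴)/(8·41.0³·15) = 3.5621 N/mm
U = ½kδ² = 0.5 × 3.5621 × 51.6² = 4742.1 N·mm = 4.7421 J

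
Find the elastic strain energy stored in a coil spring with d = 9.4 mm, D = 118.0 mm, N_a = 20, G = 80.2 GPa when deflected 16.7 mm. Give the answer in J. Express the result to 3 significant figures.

0.332 J

k = Gd⁴/(8D³N_a) = (80.2×10³)(9.4⁴)/(8·118.0³·20) = 2.3819 N/mm
U = ½kδ² = 0.5 × 2.3819 × 16.7² = 332.14 N·mm = 0.33214 J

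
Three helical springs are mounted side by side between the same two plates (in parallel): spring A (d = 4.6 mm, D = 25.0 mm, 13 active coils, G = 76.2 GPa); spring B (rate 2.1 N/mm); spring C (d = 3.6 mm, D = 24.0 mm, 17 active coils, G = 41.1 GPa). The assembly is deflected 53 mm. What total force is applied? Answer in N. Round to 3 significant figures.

1420 N

k_A = Gd⁴/(8D³N_a) = (76.2×10³)(4.6⁴)/(8·25.0³·13) = 20.996 N/mm
k_C = Gd⁴/(8D³N_a) = (41.1×10³)(3.6⁴)/(8·24.0³·17) = 3.6718 N/mm
Parallel: k_eq = 20.996 + 2.1 + 3.6718 = 26.768 N/mm
F = k_eq·δ = 26.768·53 = 1418.7 N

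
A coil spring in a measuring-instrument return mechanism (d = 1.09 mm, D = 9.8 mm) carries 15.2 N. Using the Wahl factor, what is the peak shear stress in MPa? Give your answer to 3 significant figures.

340 MPa

Spring index C = D/d = 9.8/1.09 = 8.9908
K_W = (4C−1)/(4C−4) + 0.615/C = 34.963/31.963 + 0.0684 = 1.1623
τ₀ = 8FD/(πd³) = 8·15.2·9.8/(π·1.09³) = 1191.68/4.0685 = 292.91 MPa
τ_max = K·τ₀ = 1.1623 × 292.91 = 340.43 MPa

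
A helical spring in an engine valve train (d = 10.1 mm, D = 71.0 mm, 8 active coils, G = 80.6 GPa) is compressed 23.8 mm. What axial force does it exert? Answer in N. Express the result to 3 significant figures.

871 N

k = Gd⁴/(8D³N_a) = (80.6×10³)(10.1⁴)/(8·71.0³·8) = 36.616 N/mm
F = k·δ = 36.616 × 23.8 = 871.45 N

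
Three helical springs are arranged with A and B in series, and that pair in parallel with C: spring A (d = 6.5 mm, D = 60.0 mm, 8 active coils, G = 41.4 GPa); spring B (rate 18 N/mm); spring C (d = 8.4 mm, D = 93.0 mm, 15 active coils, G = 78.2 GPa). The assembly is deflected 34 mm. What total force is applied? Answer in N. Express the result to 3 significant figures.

277 N

k_A = Gd⁴/(8D³N_a) = (41.4×10³)(6.5⁴)/(8·60.0³·8) = 5.3459 N/mm
k_C = Gd⁴/(8D³N_a) = (78.2×10³)(8.4⁴)/(8·93.0³·15) = 4.0336 N/mm
Springs A,B series: k_AB = 1/(1/5.3459+1/18) = 4.1218 N/mm; parallel with C: k_eq = 4.1218+4.0336 = 8.1554 N/mm
F = k_eq·δ = 8.1554·34 = 277.28 N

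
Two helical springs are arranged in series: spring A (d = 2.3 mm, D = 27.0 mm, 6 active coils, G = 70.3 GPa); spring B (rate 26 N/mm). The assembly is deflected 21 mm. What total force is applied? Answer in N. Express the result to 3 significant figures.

k_A = Gd⁴/(8D³N_a) = (70.3×10³)(2.3⁴)/(8·27.0³·6) = 2.0823 N/mm
Series: 1/k_eq = 1/2.0823 + 1/26 = 0.51871; k_eq = 1.9279 N/mm
F = k_eq·δ = 1.9279·21 = 40.485 N

40.5 N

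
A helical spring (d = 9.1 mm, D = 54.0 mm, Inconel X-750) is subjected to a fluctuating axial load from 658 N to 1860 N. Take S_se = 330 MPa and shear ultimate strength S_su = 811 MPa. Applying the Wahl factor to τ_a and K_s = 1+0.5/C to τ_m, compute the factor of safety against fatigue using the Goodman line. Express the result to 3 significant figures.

1.38

C = D/d = 54.0/9.1 = 5.9341; K_W = (4C−1)/(4C−4)+0.615/C = 1.2556; K_s = 1+0.5/C = 1.0843
F_a = (F_max−F_min)/2 = 601 N; F_m = (F_max+F_min)/2 = 1259 N
τ_a = K_W·8F_aD/(πd³) = 1.2556 × 109.67 = 137.71 MPa
τ_m = K_s·8F_mD/(πd³) = 1.0843 × 229.74 = 249.1 MPa
Goodman: 1/n_f = τ_a/S_se + τ_m/S_su = 137.71/330 + 249.1/811 = 0.41729 + 0.30715 = 0.72444
n_f = 1/0.72444 = 1.38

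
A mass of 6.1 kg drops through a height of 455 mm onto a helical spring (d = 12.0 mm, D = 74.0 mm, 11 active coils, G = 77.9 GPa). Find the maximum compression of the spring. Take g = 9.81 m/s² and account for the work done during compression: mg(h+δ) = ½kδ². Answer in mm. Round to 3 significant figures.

36.0 mm

k = Gd⁴/(8D³N_a) = (77.9×10³)(12.0⁴)/(8·74.0³·11) = 45.299 N/mm
W = mg = 6.1 × 9.81 = 59.841 N
½kδ² − Wδ − Wh = 0 → δ = (W + √(W² + 2kWh))/k
δ = (59.841 + √(3580.9 + 2.46675e+06))/45.299 = (59.841 + 1571.7)/45.299 = 36.018 mm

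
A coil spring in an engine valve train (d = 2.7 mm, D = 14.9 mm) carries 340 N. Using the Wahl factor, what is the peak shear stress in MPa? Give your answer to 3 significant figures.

837 MPa

Spring index C = D/d = 14.9/2.7 = 5.5185
K_W = (4C−1)/(4C−4) + 0.615/C = 21.074/18.074 + 0.1114 = 1.2774
τ₀ = 8FD/(πd³) = 8·340·14.9/(π·2.7³) = 40528/61.836 = 655.41 MPa
τ_max = K·τ₀ = 1.2774 × 655.41 = 837.24 MPa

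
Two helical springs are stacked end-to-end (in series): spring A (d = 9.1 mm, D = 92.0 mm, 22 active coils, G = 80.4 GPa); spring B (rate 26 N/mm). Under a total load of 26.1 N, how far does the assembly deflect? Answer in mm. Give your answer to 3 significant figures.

7.49 mm

k_A = Gd⁴/(8D³N_a) = (80.4×10³)(9.1⁴)/(8·92.0³·22) = 4.023 N/mm
Series: 1/k_eq = 1/4.023 + 1/26 = 0.28703; k_eq = 3.4839 N/mm
δ = F/k_eq = 26.1/3.4839 = 7.4916 mm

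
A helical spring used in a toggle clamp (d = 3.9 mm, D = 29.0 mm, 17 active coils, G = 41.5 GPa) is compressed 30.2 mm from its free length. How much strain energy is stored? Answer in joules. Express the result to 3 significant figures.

k = Gd⁴/(8D³N_a) = (41.5×10³)(3.9⁴)/(8·29.0³·17) = 2.8945 N/mm
U = ½kδ² = 0.5 × 2.8945 × 30.2² = 1320 N·mm = 1.32 J

1.32 J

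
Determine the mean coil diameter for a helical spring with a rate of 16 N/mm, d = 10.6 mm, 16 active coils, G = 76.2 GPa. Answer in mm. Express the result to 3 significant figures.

77.7 mm

D = (Gd⁴/(8N_a·k))^(1/3) = (76.2×10³·10.6⁴/(8·16·16))^(1/3)
  = (469730)^(1/3) = 77.7349 mm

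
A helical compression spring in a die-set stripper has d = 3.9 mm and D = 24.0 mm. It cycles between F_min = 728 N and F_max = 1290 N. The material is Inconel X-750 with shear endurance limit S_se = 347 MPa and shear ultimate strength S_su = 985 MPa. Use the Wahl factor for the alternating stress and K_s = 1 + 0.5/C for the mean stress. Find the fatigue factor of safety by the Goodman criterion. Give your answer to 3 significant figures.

0.459

C = D/d = 24.0/3.9 = 6.1538; K_W = (4C−1)/(4C−4)+0.615/C = 1.2455; K_s = 1+0.5/C = 1.0813
F_a = (F_max−F_min)/2 = 281 N; F_m = (F_max+F_min)/2 = 1009 N
τ_a = K_W·8F_aD/(πd³) = 1.2455 × 289.51 = 360.57 MPa
τ_m = K_s·8F_mD/(πd³) = 1.0813 × 1039.6 = 1124 MPa
Goodman: 1/n_f = τ_a/S_se + τ_m/S_su = 360.57/347 + 1124/985 = 1.03912 + 1.14114 = 2.1803
n_f = 1/2.1803 = 0.4587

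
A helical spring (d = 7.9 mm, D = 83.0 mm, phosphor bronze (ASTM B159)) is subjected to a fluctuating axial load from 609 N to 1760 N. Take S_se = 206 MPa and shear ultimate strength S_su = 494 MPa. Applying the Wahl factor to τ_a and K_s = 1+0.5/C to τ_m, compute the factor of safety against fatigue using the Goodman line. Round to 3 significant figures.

C = D/d = 83.0/7.9 = 10.5063; K_W = (4C−1)/(4C−4)+0.615/C = 1.1374; K_s = 1+0.5/C = 1.0476
F_a = (F_max−F_min)/2 = 575.5 N; F_m = (F_max+F_min)/2 = 1184.5 N
τ_a = K_W·8F_aD/(πd³) = 1.1374 × 246.71 = 280.61 MPa
τ_m = K_s·8F_mD/(πd³) = 1.0476 × 507.78 = 531.94 MPa
Goodman: 1/n_f = τ_a/S_se + τ_m/S_su = 280.61/206 + 531.94/494 = 1.36220 + 1.07680 = 2.439
n_f = 1/2.439 = 0.41

0.410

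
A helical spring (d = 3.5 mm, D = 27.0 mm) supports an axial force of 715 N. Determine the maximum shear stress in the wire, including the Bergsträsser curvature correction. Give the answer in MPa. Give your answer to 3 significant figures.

Spring index C = D/d = 27.0/3.5 = 7.7143
K_B = (4C+2)/(4C−3) = 32.857/27.857 = 1.1795
τ₀ = 8FD/(πd³) = 8·715·27.0/(π·3.5³) = 154440/134.7 = 1146.6 MPa
τ_max = K·τ₀ = 1.1795 × 1146.6 = 1352.4 MPa

1350 MPa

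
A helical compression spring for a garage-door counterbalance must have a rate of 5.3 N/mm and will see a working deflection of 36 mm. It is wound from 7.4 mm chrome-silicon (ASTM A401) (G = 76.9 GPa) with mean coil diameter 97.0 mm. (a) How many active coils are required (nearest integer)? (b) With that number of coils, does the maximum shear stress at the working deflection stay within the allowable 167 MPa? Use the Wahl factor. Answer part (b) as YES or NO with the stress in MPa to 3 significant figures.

(a) 6 coils; (b) YES, τ_max = 128 MPa

N_a = Gd⁴/(8D³k) = (76.9×10³)(7.4⁴)/(8·97.0³·5.3) = 5.959 → N_a = 6
Actual rate k = Gd⁴/(8D³·6) = 5.2638 N/mm
Working load F = kδ = 5.2638·36 = 189.5 N
C = 97.0/7.4 = 13.1081; K_W = (4C−1)/(4C−4)+0.615/C = 1.1089
τ_max = K_W·8FD/(πd³) = 1.1089·115.51 = 128.08 MPa
τ_max ≤ 167 MPa → acceptable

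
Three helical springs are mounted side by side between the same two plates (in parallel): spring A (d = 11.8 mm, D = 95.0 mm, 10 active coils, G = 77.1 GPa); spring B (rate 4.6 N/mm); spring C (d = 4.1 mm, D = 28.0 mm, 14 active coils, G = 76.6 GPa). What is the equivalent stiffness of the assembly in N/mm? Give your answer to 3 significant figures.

35.2 N/mm

k_A = Gd⁴/(8D³N_a) = (77.1×10³)(11.8⁴)/(8·95.0³·10) = 21.793 N/mm
k_C = Gd⁴/(8D³N_a) = (76.6×10³)(4.1⁴)/(8·28.0³·14) = 8.8038 N/mm
Parallel: k_eq = 21.793 + 4.6 + 8.8038 = 35.197 N/mm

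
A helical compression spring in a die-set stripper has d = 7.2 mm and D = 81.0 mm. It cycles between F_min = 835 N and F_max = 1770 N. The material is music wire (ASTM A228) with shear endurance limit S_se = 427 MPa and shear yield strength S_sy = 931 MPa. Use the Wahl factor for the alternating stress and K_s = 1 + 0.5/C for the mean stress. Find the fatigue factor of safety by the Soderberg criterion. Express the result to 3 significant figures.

0.671

C = D/d = 81.0/7.2 = 11.2500; K_W = (4C−1)/(4C−4)+0.615/C = 1.1278; K_s = 1+0.5/C = 1.0444
F_a = (F_max−F_min)/2 = 467.5 N; F_m = (F_max+F_min)/2 = 1302.5 N
τ_a = K_W·8F_aD/(πd³) = 1.1278 × 258.35 = 291.38 MPa
τ_m = K_s·8F_mD/(πd³) = 1.0444 × 719.79 = 751.78 MPa
Soderberg: 1/n_f = τ_a/S_se + τ_m/S_sy = 291.38/427 + 751.78/931 = 0.68238 + 0.80750 = 1.4899
n_f = 1/1.4899 = 0.6712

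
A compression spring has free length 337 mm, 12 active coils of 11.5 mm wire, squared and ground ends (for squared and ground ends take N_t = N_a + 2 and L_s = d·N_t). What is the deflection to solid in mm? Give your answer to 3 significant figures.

176 mm

N_t = 14; L_s = 11.5·14 = 161 mm
δ_solid = L₀ − L_s = 337 − 161 = 176 mm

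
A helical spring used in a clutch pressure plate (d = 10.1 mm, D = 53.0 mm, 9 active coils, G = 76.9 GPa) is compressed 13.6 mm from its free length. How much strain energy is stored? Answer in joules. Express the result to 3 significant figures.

6.90 J

k = Gd⁴/(8D³N_a) = (76.9×10³)(10.1⁴)/(8·53.0³·9) = 74.654 N/mm
U = ½kδ² = 0.5 × 74.654 × 13.6² = 6904 N·mm = 6.904 J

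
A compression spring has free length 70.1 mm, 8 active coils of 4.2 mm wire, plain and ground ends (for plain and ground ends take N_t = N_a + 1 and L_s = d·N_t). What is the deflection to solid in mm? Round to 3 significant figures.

N_t = 9; L_s = 4.2·9 = 37.8 mm
δ_solid = L₀ − L_s = 70.1 − 37.8 = 32.3 mm

32.3 mm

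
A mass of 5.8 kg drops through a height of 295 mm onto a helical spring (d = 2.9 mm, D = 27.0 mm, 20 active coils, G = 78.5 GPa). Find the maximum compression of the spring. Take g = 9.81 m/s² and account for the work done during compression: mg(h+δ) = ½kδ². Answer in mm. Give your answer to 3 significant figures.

k = Gd⁴/(8D³N_a) = (78.5×10³)(2.9⁴)/(8·27.0³·20) = 1.763 N/mm
W = mg = 5.8 × 9.81 = 56.898 N
½kδ² − Wδ − Wh = 0 → δ = (W + √(W² + 2kWh))/k
δ = (56.898 + √(3237.4 + 59183.3))/1.763 = (56.898 + 249.84)/1.763 = 173.99 mm

174 mm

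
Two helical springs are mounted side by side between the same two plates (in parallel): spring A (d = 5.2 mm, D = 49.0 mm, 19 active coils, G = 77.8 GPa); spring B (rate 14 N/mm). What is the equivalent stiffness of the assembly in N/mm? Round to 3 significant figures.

17.2 N/mm

k_A = Gd⁴/(8D³N_a) = (77.8×10³)(5.2⁴)/(8·49.0³·19) = 3.181 N/mm
Parallel: k_eq = 3.181 + 14 = 17.181 N/mm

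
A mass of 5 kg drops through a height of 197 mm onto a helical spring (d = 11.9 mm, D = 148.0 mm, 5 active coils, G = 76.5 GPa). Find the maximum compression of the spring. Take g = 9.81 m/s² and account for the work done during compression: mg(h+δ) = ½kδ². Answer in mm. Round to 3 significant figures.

44.8 mm

k = Gd⁴/(8D³N_a) = (76.5×10³)(11.9⁴)/(8·148.0³·5) = 11.831 N/mm
W = mg = 5 × 9.81 = 49.05 N
½kδ² − Wδ − Wh = 0 → δ = (W + √(W² + 2kWh))/k
δ = (49.05 + √(2405.9 + 228633))/11.831 = (49.05 + 480.67)/11.831 = 44.775 mm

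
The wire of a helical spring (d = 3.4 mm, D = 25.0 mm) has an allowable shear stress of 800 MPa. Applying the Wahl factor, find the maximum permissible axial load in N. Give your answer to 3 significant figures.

C = D/d = 25.0/3.4 = 7.3529
K_W = (4C−1)/(4C−4) + 0.615/C = 28.412/25.412 + 0.0836 = 1.2017
τ_max = K·8FD/(πd³) → F_max = τ_allow·πd³/(8DK)
F_max = 800·π·3.4³/(8·25.0·1.2017) = 98782/240.34 = 411.01 N

411 N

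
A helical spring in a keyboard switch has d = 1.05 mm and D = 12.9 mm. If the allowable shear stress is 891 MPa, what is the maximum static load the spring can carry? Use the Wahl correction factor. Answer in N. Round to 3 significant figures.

C = D/d = 12.9/1.05 = 12.2857
K_W = (4C−1)/(4C−4) + 0.615/C = 48.143/45.143 + 0.0501 = 1.1165
τ_max = K·8FD/(πd³) → F_max = τ_allow·πd³/(8DK)
F_max = 891·π·1.05³/(8·12.9·1.1165) = 3240.4/115.22 = 28.122 N

28.1 N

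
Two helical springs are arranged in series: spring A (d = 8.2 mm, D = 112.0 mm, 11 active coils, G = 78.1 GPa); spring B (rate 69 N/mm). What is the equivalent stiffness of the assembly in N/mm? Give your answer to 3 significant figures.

2.74 N/mm

k_A = Gd⁴/(8D³N_a) = (78.1×10³)(8.2⁴)/(8·112.0³·11) = 2.8561 N/mm
Series: 1/k_eq = 1/2.8561 + 1/69 = 0.36462; k_eq = 2.7426 N/mm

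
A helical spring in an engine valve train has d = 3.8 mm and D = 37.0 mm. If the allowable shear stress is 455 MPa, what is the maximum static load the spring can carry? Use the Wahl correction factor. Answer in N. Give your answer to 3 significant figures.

231 N

C = D/d = 37.0/3.8 = 9.7368
K_W = (4C−1)/(4C−4) + 0.615/C = 37.947/34.947 + 0.0632 = 1.1490
τ_max = K·8FD/(πd³) → F_max = τ_allow·πd³/(8DK)
F_max = 455·π·3.8³/(8·37.0·1.1490) = 78435/340.11 = 230.62 N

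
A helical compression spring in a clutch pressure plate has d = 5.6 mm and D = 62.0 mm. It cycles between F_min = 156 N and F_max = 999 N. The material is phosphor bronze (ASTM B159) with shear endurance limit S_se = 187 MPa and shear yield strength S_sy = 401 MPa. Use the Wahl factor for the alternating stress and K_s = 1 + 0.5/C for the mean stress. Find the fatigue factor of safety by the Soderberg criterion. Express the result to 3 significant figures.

C = D/d = 62.0/5.6 = 11.0714; K_W = (4C−1)/(4C−4)+0.615/C = 1.1300; K_s = 1+0.5/C = 1.0452
F_a = (F_max−F_min)/2 = 421.5 N; F_m = (F_max+F_min)/2 = 577.5 N
τ_a = K_W·8F_aD/(πd³) = 1.1300 × 378.94 = 428.2 MPa
τ_m = K_s·8F_mD/(πd³) = 1.0452 × 519.18 = 542.63 MPa
Soderberg: 1/n_f = τ_a/S_se + τ_m/S_sy = 428.2/187 + 542.63/401 = 2.28986 + 1.35319 = 3.643
n_f = 1/3.643 = 0.2745

0.274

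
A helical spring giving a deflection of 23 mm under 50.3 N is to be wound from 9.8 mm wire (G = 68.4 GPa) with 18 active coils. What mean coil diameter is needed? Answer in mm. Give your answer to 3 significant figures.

126 mm

Required rate k = F/δ = 50.3/23 = 2.187 N/mm
D = (Gd⁴/(8N_a·k))^(1/3) = (68.4×10³·9.8⁴/(8·18·2.187))^(1/3)
  = (2.00335e+06)^(1/3) = 126.0625 mm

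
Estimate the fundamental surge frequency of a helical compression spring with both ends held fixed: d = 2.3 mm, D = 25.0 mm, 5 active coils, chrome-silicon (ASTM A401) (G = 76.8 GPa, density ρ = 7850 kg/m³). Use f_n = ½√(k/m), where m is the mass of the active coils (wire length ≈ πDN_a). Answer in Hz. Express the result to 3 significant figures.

k = Gd⁴/(8D³N_a) = (76.8×10³)(2.3⁴)/(8·25.0³·5) = 3.4387 N/mm = 3438.7 N/m
Wire length L = πDN_a = π·25.0·5 = 392.7 mm
m = ρ·(πd²/4)·L = 7850 × 4.1548×10⁻⁶ m² × 0.3927 m = 0.012808 kg
f_n = ½√(k/m) = 0.5·√(3438.7/0.012808) = 0.5·√(2.6848e+05) = 259.08 Hz

259 Hz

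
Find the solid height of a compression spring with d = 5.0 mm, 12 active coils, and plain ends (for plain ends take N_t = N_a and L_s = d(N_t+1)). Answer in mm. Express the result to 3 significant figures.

plain ends: N_t = N_a = 12
L_s = d·(N_t+1) = 5.0 × 13 = 65 mm

65.0 mm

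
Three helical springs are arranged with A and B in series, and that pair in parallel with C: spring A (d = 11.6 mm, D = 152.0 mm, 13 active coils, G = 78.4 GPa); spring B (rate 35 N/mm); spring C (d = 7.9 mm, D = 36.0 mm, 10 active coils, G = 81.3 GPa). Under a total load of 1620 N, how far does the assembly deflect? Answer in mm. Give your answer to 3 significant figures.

k_A = Gd⁴/(8D³N_a) = (78.4×10³)(11.6⁴)/(8·152.0³·13) = 3.8867 N/mm
k_C = Gd⁴/(8D³N_a) = (81.3×10³)(7.9⁴)/(8·36.0³·10) = 84.84 N/mm
Springs A,B series: k_AB = 1/(1/3.8867+1/35) = 3.4982 N/mm; parallel with C: k_eq = 3.4982+84.84 = 88.338 N/mm
δ = F/k_eq = 1620/88.338 = 18.339 mm

18.3 mm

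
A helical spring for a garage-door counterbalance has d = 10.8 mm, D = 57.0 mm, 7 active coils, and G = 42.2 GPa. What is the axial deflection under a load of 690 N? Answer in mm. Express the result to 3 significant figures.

k = Gd⁴/(8D³N_a) = (42.2×10³)(10.8⁴)/(8·57.0³·7) = 55.36 N/mm
δ = F/k = 690 / 55.36 = 12.464 mm

12.5 mm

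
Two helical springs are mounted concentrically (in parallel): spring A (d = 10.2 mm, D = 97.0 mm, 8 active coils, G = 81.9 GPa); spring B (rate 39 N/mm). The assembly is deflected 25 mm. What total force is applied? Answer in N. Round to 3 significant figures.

k_A = Gd⁴/(8D³N_a) = (81.9×10³)(10.2⁴)/(8·97.0³·8) = 15.177 N/mm
Parallel: k_eq = 15.177 + 39 = 54.177 N/mm
F = k_eq·δ = 54.177·25 = 1354.4 N

1350 N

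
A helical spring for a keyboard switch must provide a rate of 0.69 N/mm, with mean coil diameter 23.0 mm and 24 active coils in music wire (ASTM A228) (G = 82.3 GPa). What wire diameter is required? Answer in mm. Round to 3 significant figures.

d = (8D³N_a·k / G)^(1/4) = (8·23.0³·24·0.69 / (82.3×10³))^0.25
  = (19.585)^0.25 = 2.1037 mm

2.10 mm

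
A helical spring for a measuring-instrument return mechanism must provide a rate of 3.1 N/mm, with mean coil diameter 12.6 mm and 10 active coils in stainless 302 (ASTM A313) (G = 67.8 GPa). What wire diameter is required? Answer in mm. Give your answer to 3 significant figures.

1.64 mm

d = (8D³N_a·k / G)^(1/4) = (8·12.6³·10·3.1 / (67.8×10³))^0.25
  = (7.317)^0.25 = 1.6447 mm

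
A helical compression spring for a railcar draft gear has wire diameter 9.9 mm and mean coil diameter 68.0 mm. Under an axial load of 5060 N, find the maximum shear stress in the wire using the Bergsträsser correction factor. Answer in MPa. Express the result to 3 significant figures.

Spring index C = D/d = 68.0/9.9 = 6.8687
K_B = (4C+2)/(4C−3) = 29.475/24.475 = 1.2043
τ₀ = 8FD/(πd³) = 8·5060·68.0/(π·9.9³) = 2.75264e+06/3048.3 = 903.01 MPa
τ_max = K·τ₀ = 1.2043 × 903.01 = 1087.5 MPa

1090 MPa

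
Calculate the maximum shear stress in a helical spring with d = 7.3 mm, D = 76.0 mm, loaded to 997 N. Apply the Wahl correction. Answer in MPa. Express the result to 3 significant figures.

565 MPa

Spring index C = D/d = 76.0/7.3 = 10.4110
K_W = (4C−1)/(4C−4) + 0.615/C = 40.644/37.644 + 0.0591 = 1.1388
τ₀ = 8FD/(πd³) = 8·997·76.0/(π·7.3³) = 606176/1222.1 = 496 MPa
τ_max = K·τ₀ = 1.1388 × 496 = 564.83 MPa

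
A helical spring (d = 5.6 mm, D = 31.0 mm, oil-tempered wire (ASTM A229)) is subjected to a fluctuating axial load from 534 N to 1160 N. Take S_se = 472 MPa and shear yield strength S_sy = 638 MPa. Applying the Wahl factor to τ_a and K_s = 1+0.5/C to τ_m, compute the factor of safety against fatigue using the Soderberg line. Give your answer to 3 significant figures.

0.970

C = D/d = 31.0/5.6 = 5.5357; K_W = (4C−1)/(4C−4)+0.615/C = 1.2765; K_s = 1+0.5/C = 1.0903
F_a = (F_max−F_min)/2 = 313 N; F_m = (F_max+F_min)/2 = 847 N
τ_a = K_W·8F_aD/(πd³) = 1.2765 × 140.7 = 179.59 MPa
τ_m = K_s·8F_mD/(πd³) = 1.0903 × 380.73 = 415.12 MPa
Soderberg: 1/n_f = τ_a/S_se + τ_m/S_sy = 179.59/472 + 415.12/638 = 0.38049 + 0.65066 = 1.0312
n_f = 1/1.0312 = 0.9698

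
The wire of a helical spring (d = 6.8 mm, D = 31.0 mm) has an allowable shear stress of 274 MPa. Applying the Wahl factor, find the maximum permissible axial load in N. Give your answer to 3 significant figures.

811 N

C = D/d = 31.0/6.8 = 4.5588
K_W = (4C−1)/(4C−4) + 0.615/C = 17.235/14.235 + 0.1349 = 1.3456
τ_max = K·8FD/(πd³) → F_max = τ_allow·πd³/(8DK)
F_max = 274·π·6.8³/(8·31.0·1.3456) = 2.7066e+05/333.72 = 811.04 N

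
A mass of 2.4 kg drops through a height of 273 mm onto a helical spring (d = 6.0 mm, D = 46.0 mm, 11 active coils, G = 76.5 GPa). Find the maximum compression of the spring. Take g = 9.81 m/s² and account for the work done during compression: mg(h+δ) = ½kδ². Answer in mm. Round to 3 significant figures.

35.4 mm

k = Gd⁴/(8D³N_a) = (76.5×10³)(6.0⁴)/(8·46.0³·11) = 11.575 N/mm
W = mg = 2.4 × 9.81 = 23.544 N
½kδ² − Wδ − Wh = 0 → δ = (W + √(W² + 2kWh))/k
δ = (23.544 + √(554.32 + 148793))/11.575 = (23.544 + 386.46)/11.575 = 35.422 mm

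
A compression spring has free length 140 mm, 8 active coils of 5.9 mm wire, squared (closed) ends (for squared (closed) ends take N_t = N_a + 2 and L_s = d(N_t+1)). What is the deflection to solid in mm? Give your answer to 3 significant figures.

N_t = 10; L_s = 5.9·11 = 64.9 mm
δ_solid = L₀ − L_s = 140 − 64.9 = 75.1 mm

75.1 mm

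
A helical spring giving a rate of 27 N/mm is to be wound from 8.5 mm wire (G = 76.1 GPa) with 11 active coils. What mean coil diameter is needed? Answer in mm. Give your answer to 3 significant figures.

55.1 mm

D = (Gd⁴/(8N_a·k))^(1/3) = (76.1×10³·8.5⁴/(8·11·27))^(1/3)
  = (167191)^(1/3) = 55.0898 mm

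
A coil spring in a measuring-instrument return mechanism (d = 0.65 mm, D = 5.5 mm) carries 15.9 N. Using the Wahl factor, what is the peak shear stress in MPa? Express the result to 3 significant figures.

951 MPa

Spring index C = D/d = 5.5/0.65 = 8.4615
K_W = (4C−1)/(4C−4) + 0.615/C = 32.846/29.846 + 0.0727 = 1.1732
τ₀ = 8FD/(πd³) = 8·15.9·5.5/(π·0.65³) = 699.6/0.86276 = 810.89 MPa
τ_max = K·τ₀ = 1.1732 × 810.89 = 951.33 MPa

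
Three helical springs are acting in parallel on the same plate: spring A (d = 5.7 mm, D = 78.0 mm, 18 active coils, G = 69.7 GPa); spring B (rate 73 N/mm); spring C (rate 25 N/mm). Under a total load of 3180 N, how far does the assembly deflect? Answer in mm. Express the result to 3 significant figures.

k_A = Gd⁴/(8D³N_a) = (69.7×10³)(5.7⁴)/(8·78.0³·18) = 1.0767 N/mm
Parallel: k_eq = 1.0767 + 73 + 25 = 99.077 N/mm
δ = F/k_eq = 3180/99.077 = 32.096 mm

32.1 mm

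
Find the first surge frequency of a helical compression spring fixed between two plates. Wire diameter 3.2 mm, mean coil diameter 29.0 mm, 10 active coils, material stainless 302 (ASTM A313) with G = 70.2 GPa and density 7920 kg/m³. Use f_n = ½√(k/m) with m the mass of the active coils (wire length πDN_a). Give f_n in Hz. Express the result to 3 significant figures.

127 Hz

k = Gd⁴/(8D³N_a) = (70.2×10³)(3.2⁴)/(8·29.0³·10) = 3.7727 N/mm = 3772.7 N/m
Wire length L = πDN_a = π·29.0·10 = 911.06 mm
m = ρ·(πd²/4)·L = 7920 × 8.0425×10⁻⁶ m² × 0.91106 m = 0.058031 kg
f_n = ½√(k/m) = 0.5·√(3772.7/0.058031) = 0.5·√(65011) = 127.49 Hz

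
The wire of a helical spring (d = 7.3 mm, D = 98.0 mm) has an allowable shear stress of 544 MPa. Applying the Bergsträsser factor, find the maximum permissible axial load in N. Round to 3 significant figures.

772 N

C = D/d = 98.0/7.3 = 13.4247
K_B = (4C+2)/(4C−3) = 55.699/50.699 = 1.0986
τ_max = K·8FD/(πd³) → F_max = τ_allow·πd³/(8DK)
F_max = 544·π·7.3³/(8·98.0·1.0986) = 6.6484e+05/861.32 = 771.89 N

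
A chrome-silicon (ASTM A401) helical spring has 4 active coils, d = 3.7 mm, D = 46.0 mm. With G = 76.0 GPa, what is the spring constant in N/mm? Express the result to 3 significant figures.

4.57 N/mm

k = Gd⁴/(8D³N_a) = (76.0×10³ × 3.7⁴) / (8 × 46.0³ × 4)
  = 1.42436e+07 / 3.11475e+06 = 4.573 N/mm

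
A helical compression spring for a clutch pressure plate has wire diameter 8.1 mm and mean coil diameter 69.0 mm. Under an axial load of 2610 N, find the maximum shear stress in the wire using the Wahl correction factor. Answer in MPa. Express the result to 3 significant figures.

1010 MPa

Spring index C = D/d = 69.0/8.1 = 8.5185
K_W = (4C−1)/(4C−4) + 0.615/C = 33.074/30.074 + 0.0722 = 1.1719
τ₀ = 8FD/(πd³) = 8·2610·69.0/(π·8.1³) = 1.44072e+06/1669.6 = 862.93 MPa
τ_max = K·τ₀ = 1.1719 × 862.93 = 1011.3 MPa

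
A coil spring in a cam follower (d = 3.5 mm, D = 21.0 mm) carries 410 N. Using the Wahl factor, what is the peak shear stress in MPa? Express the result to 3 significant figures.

640 MPa

Spring index C = D/d = 21.0/3.5 = 6.0000
K_W = (4C−1)/(4C−4) + 0.615/C = 23.000/20.000 + 0.1025 = 1.2525
τ₀ = 8FD/(πd³) = 8·410·21.0/(π·3.5³) = 68880/134.7 = 511.37 MPa
τ_max = K·τ₀ = 1.2525 × 511.37 = 640.5 MPa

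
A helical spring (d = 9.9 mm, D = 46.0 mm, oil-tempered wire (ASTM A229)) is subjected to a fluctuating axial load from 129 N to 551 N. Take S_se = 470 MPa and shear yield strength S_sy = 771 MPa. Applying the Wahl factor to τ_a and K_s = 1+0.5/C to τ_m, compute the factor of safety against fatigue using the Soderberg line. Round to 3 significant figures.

C = D/d = 46.0/9.9 = 4.6465; K_W = (4C−1)/(4C−4)+0.615/C = 1.3380; K_s = 1+0.5/C = 1.1076
F_a = (F_max−F_min)/2 = 211 N; F_m = (F_max+F_min)/2 = 340 N
τ_a = K_W·8F_aD/(πd³) = 1.3380 × 25.473 = 34.083 MPa
τ_m = K_s·8F_mD/(πd³) = 1.1076 × 41.046 = 45.463 MPa
Soderberg: 1/n_f = τ_a/S_se + τ_m/S_sy = 34.083/470 + 45.463/771 = 0.07252 + 0.05897 = 0.13148
n_f = 1/0.13148 = 7.605

7.61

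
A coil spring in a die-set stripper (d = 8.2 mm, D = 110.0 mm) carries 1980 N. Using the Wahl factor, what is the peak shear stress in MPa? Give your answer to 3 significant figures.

1110 MPa

Spring index C = D/d = 110.0/8.2 = 13.4146
K_W = (4C−1)/(4C−4) + 0.615/C = 52.659/49.659 + 0.0458 = 1.1063
τ₀ = 8FD/(πd³) = 8·1980·110.0/(π·8.2³) = 1.7424e+06/1732.2 = 1005.9 MPa
τ_max = K·τ₀ = 1.1063 × 1005.9 = 1112.8 MPa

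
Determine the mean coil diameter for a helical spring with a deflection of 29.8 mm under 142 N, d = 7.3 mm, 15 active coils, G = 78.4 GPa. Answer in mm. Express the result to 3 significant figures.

73.0 mm

Required rate k = F/δ = 142/29.8 = 4.7651 N/mm
D = (Gd⁴/(8N_a·k))^(1/3) = (78.4×10³·7.3⁴/(8·15·4.7651))^(1/3)
  = (389363)^(1/3) = 73.0216 mm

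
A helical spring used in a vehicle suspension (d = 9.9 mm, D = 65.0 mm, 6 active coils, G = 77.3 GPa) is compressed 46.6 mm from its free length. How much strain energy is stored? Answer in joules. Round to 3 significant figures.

61.2 J

k = Gd⁴/(8D³N_a) = (77.3×10³)(9.9⁴)/(8·65.0³·6) = 56.33 N/mm
U = ½kδ² = 0.5 × 56.33 × 46.6² = 61162 N·mm = 61.162 J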